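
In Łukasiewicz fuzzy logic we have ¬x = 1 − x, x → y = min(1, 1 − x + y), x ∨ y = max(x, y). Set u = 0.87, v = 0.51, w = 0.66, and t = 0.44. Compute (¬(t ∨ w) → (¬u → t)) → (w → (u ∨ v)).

t ∨ w = max(0.44, 0.66) = 0.66
¬(t ∨ w) = 1 − 0.66 = 0.34
¬u = 1 − 0.87 = 0.13
¬u → t = min(1, 1 − 0.13 + 0.44) = min(1, 1.31) = 1.00
¬(t ∨ w) → (¬u → t) = min(1, 1 − 0.34 + 1.00) = min(1, 1.66) = 1.00
u ∨ v = max(0.87, 0.51) = 0.87
w → (u ∨ v) = min(1, 1 − 0.66 + 0.87) = min(1, 1.21) = 1.00
(¬(t ∨ w) → (¬u → t)) → (w → (u ∨ v)) = min(1, 1 − 1.00 + 1.00) = min(1, 1.00) = 1.00

1.00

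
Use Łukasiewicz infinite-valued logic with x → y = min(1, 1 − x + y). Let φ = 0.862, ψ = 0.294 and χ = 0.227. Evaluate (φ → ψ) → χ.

φ → ψ = min(1, 1 − 0.862 + 0.294) = min(1, 0.432) = 0.432
(φ → ψ) → χ = min(1, 1 − 0.432 + 0.227) = min(1, 0.795) = 0.795

0.795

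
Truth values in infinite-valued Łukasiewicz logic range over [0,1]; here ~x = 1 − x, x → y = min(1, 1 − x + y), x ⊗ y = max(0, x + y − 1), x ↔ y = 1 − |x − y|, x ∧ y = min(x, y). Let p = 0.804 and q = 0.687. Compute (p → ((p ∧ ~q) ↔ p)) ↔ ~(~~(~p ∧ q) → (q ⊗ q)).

0.295

~q = 1 − 0.687 = 0.313
p ∧ ~q = min(0.804, 0.313) = 0.313
(p ∧ ~q) ↔ p = 1 − |0.313 − 0.804| = 1 − 0.491 = 0.509
p → ((p ∧ ~q) ↔ p) = min(1, 1 − 0.804 + 0.509) = min(1, 0.705) = 0.705
~p = 1 − 0.804 = 0.196
~p ∧ q = min(0.196, 0.687) = 0.196
~(~p ∧ q) = 1 − 0.196 = 0.804
~~(~p ∧ q) = 1 − 0.804 = 0.196
q ⊗ q = max(0, 0.687 + 0.687 − 1) = max(0, 0.374) = 0.374
~~(~p ∧ q) → (q ⊗ q) = min(1, 1 − 0.196 + 0.374) = min(1, 1.178) = 1.000
~(~~(~p ∧ q) → (q ⊗ q)) = 1 − 1.000 = 0.000
(p → ((p ∧ ~q) ↔ p)) ↔ ~(~~(~p ∧ q) → (q ⊗ q)) = 1 − |0.705 − 0.000| = 1 − 0.705 = 0.295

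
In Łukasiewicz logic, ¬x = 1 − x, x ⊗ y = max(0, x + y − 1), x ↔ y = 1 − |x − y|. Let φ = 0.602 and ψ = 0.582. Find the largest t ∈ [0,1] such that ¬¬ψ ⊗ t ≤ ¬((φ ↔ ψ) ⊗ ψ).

0.856

¬ψ = 1 − 0.582 = 0.418
¬¬ψ = 1 − 0.418 = 0.582
So the left factor is ¬¬ψ = 0.582.
φ ↔ ψ = 1 − |0.602 − 0.582| = 1 − 0.020 = 0.980
(φ ↔ ψ) ⊗ ψ = max(0, 0.980 + 0.582 − 1) = max(0, 0.562) = 0.562
¬((φ ↔ ψ) ⊗ ψ) = 1 − 0.562 = 0.438
So the right-hand bound is ¬((φ ↔ ψ) ⊗ ψ) = 0.438.
The residuum of the Łukasiewicz t-norm gives the supremum: min(1, 1 − 0.582 + 0.438).
1 − 0.582 + 0.438 = 0.856, so t = min(1, 0.856) = 0.856.
Check: 0.582 ⊗ 0.856 = max(0, 0.438) = 0.438 ≤ 0.438.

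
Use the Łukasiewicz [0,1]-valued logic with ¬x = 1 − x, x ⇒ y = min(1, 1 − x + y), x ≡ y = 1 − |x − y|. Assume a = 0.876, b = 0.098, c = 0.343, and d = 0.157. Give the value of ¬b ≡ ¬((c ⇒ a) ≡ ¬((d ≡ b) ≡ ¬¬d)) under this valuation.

¬b = 1 − 0.098 = 0.902
c ⇒ a = min(1, 1 − 0.343 + 0.876) = min(1, 1.533) = 1.000
d ≡ b = 1 − |0.157 − 0.098| = 1 − 0.059 = 0.941
¬d = 1 − 0.157 = 0.843
¬¬d = 1 − 0.843 = 0.157
(d ≡ b) ≡ ¬¬d = 1 − |0.941 − 0.157| = 1 − 0.784 = 0.216
¬((d ≡ b) ≡ ¬¬d) = 1 − 0.216 = 0.784
(c ⇒ a) ≡ ¬((d ≡ b) ≡ ¬¬d) = 1 − |1.000 − 0.784| = 1 − 0.216 = 0.784
¬((c ⇒ a) ≡ ¬((d ≡ b) ≡ ¬¬d)) = 1 − 0.784 = 0.216
¬b ≡ ¬((c ⇒ a) ≡ ¬((d ≡ b) ≡ ¬¬d)) = 1 − |0.902 − 0.216| = 1 − 0.686 = 0.314

0.314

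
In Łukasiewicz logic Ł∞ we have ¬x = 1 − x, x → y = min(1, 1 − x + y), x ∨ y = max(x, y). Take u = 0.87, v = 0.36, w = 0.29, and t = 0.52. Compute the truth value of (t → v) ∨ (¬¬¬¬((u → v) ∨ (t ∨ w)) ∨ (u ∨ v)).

t → v = min(1, 1 − 0.52 + 0.36) = min(1, 0.84) = 0.84
u → v = min(1, 1 − 0.87 + 0.36) = min(1, 0.49) = 0.49
t ∨ w = max(0.52, 0.29) = 0.52
(u → v) ∨ (t ∨ w) = max(0.49, 0.52) = 0.52
¬((u → v) ∨ (t ∨ w)) = 1 − 0.52 = 0.48
¬¬((u → v) ∨ (t ∨ w)) = 1 − 0.48 = 0.52
¬¬¬((u → v) ∨ (t ∨ w)) = 1 − 0.52 = 0.48
¬¬¬¬((u → v) ∨ (t ∨ w)) = 1 − 0.48 = 0.52
u ∨ v = max(0.87, 0.36) = 0.87
¬¬¬¬((u → v) ∨ (t ∨ w)) ∨ (u ∨ v) = max(0.52, 0.87) = 0.87
(t → v) ∨ (¬¬¬¬((u → v) ∨ (t ∨ w)) ∨ (u ∨ v)) = max(0.84, 0.87) = 0.87

0.87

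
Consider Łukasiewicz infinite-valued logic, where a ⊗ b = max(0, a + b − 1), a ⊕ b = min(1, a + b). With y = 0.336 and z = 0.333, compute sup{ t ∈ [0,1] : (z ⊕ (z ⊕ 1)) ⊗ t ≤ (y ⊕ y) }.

0.672

z ⊕ 1 = min(1, 0.333 + 1.000) = min(1, 1.333) = 1.000
z ⊕ (z ⊕ 1) = min(1, 0.333 + 1.000) = min(1, 1.333) = 1.000
So the left factor is z ⊕ (z ⊕ 1) = 1.000.
y ⊕ y = min(1, 0.336 + 0.336) = min(1, 0.672) = 0.672
So the right-hand bound is y ⊕ y = 0.672.
The residuum of the Łukasiewicz t-norm gives the supremum: min(1, 1 − 1.000 + 0.672).
1 − 1.000 + 0.672 = 0.672, so t = min(1, 0.672) = 0.672.
Check: 1.000 ⊗ 0.672 = max(0, 0.672) = 0.672 ≤ 0.672.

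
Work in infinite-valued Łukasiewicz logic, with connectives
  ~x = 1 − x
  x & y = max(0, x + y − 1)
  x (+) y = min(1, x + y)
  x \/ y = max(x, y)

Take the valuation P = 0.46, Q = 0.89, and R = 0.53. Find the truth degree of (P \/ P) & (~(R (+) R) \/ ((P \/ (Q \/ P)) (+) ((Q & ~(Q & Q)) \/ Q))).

P \/ P = max(0.46, 0.46) = 0.46
R (+) R = min(1, 0.53 + 0.53) = min(1, 1.06) = 1.00
~(R (+) R) = 1 − 1.00 = 0.00
Q \/ P = max(0.89, 0.46) = 0.89
P \/ (Q \/ P) = max(0.46, 0.89) = 0.89
Q & Q = max(0, 0.89 + 0.89 − 1) = max(0, 0.78) = 0.78
~(Q & Q) = 1 − 0.78 = 0.22
Q & ~(Q & Q) = max(0, 0.89 + 0.22 − 1) = max(0, 0.11) = 0.11
(Q & ~(Q & Q)) \/ Q = max(0.11, 0.89) = 0.89
(P \/ (Q \/ P)) (+) ((Q & ~(Q & Q)) \/ Q) = min(1, 0.89 + 0.89) = min(1, 1.78) = 1.00
~(R (+) R) \/ ((P \/ (Q \/ P)) (+) ((Q & ~(Q & Q)) \/ Q)) = max(0.00, 1.00) = 1.00
(P \/ P) & (~(R (+) R) \/ ((P \/ (Q \/ P)) (+) ((Q & ~(Q & Q)) \/ Q))) = max(0, 0.46 + 1.00 − 1) = max(0, 0.46) = 0.46

0.46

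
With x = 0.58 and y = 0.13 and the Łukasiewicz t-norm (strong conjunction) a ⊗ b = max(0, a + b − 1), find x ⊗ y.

x ⊗ y = max(0, 0.58 + 0.13 − 1) = max(0, -0.29) = 0.00
For comparison, the Gödel (minimum) t-norm min(a, b) would give 0.13.

0.00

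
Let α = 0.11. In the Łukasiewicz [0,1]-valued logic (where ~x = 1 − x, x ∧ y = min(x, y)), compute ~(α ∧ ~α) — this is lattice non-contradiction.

0.89

~α = 1 − 0.11 = 0.89
α ∧ ~α = min(0.11, 0.89) = 0.11
~(α ∧ ~α) = 1 − 0.11 = 0.89
(The value 0.89 < 1 shows this instance is not satisfied; not a Ł∞-tautology — its value is 1 − min(a, 1−a).)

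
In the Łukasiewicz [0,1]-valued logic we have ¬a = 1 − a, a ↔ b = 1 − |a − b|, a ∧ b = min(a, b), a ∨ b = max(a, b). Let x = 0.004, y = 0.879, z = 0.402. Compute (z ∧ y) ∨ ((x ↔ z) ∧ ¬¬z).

0.402

z ∧ y = min(0.402, 0.879) = 0.402
x ↔ z = 1 − |0.004 − 0.402| = 1 − 0.398 = 0.602
¬z = 1 − 0.402 = 0.598
¬¬z = 1 − 0.598 = 0.402
(x ↔ z) ∧ ¬¬z = min(0.602, 0.402) = 0.402
(z ∧ y) ∨ ((x ↔ z) ∧ ¬¬z) = max(0.402, 0.402) = 0.402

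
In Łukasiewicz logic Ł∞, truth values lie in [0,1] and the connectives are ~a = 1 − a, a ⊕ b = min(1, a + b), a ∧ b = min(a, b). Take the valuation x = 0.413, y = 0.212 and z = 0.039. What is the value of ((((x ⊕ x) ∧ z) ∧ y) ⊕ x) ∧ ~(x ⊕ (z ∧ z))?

0.452

x ⊕ x = min(1, 0.413 + 0.413) = min(1, 0.826) = 0.826
(x ⊕ x) ∧ z = min(0.826, 0.039) = 0.039
((x ⊕ x) ∧ z) ∧ y = min(0.039, 0.212) = 0.039
(((x ⊕ x) ∧ z) ∧ y) ⊕ x = min(1, 0.039 + 0.413) = min(1, 0.452) = 0.452
z ∧ z = min(0.039, 0.039) = 0.039
x ⊕ (z ∧ z) = min(1, 0.413 + 0.039) = min(1, 0.452) = 0.452
~(x ⊕ (z ∧ z)) = 1 − 0.452 = 0.548
((((x ⊕ x) ∧ z) ∧ y) ⊕ x) ∧ ~(x ⊕ (z ∧ z)) = min(0.452, 0.548) = 0.452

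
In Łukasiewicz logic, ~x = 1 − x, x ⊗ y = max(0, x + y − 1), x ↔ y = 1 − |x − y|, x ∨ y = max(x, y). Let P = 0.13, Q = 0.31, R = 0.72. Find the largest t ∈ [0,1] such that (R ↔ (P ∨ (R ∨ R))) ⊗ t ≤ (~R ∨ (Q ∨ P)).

R ∨ R = max(0.72, 0.72) = 0.72
P ∨ (R ∨ R) = max(0.13, 0.72) = 0.72
R ↔ (P ∨ (R ∨ R)) = 1 − |0.72 − 0.72| = 1 − 0.00 = 1.00
So the left factor is R ↔ (P ∨ (R ∨ R)) = 1.00.
~R = 1 − 0.72 = 0.28
Q ∨ P = max(0.31, 0.13) = 0.31
~R ∨ (Q ∨ P) = max(0.28, 0.31) = 0.31
So the right-hand bound is ~R ∨ (Q ∨ P) = 0.31.
The residuum of the Łukasiewicz t-norm gives the supremum: min(1, 1 − 1.00 + 0.31).
1 − 1.00 + 0.31 = 0.31, so t = min(1, 0.31) = 0.31.
Check: 1.00 ⊗ 0.31 = max(0, 0.31) = 0.31 ≤ 0.31.

0.31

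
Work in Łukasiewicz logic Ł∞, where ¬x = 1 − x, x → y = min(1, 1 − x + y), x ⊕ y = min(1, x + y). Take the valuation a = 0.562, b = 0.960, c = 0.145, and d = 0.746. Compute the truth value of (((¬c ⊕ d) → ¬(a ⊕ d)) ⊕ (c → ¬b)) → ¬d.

0.359

¬c = 1 − 0.145 = 0.855
¬c ⊕ d = min(1, 0.855 + 0.746) = min(1, 1.601) = 1.000
a ⊕ d = min(1, 0.562 + 0.746) = min(1, 1.308) = 1.000
¬(a ⊕ d) = 1 − 1.000 = 0.000
(¬c ⊕ d) → ¬(a ⊕ d) = min(1, 1 − 1.000 + 0.000) = min(1, 0.000) = 0.000
¬b = 1 − 0.960 = 0.040
c → ¬b = min(1, 1 − 0.145 + 0.040) = min(1, 0.895) = 0.895
((¬c ⊕ d) → ¬(a ⊕ d)) ⊕ (c → ¬b) = min(1, 0.000 + 0.895) = min(1, 0.895) = 0.895
¬d = 1 − 0.746 = 0.254
(((¬c ⊕ d) → ¬(a ⊕ d)) ⊕ (c → ¬b)) → ¬d = min(1, 1 − 0.895 + 0.254) = min(1, 0.359) = 0.359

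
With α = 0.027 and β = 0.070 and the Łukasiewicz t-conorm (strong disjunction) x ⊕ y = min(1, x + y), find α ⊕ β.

α ⊕ β = min(1, 0.027 + 0.070) = min(1, 0.097) = 0.097
For comparison, the Gödel t-conorm max(x, y) would give 0.070.

0.097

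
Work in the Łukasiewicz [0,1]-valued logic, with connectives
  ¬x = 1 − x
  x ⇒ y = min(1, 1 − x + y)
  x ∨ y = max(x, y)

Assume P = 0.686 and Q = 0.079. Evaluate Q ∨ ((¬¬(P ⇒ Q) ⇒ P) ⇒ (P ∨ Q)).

P ⇒ Q = min(1, 1 − 0.686 + 0.079) = min(1, 0.393) = 0.393
¬(P ⇒ Q) = 1 − 0.393 = 0.607
¬¬(P ⇒ Q) = 1 − 0.607 = 0.393
¬¬(P ⇒ Q) ⇒ P = min(1, 1 − 0.393 + 0.686) = min(1, 1.293) = 1.000
P ∨ Q = max(0.686, 0.079) = 0.686
(¬¬(P ⇒ Q) ⇒ P) ⇒ (P ∨ Q) = min(1, 1 − 1.000 + 0.686) = min(1, 0.686) = 0.686
Q ∨ ((¬¬(P ⇒ Q) ⇒ P) ⇒ (P ∨ Q)) = max(0.079, 0.686) = 0.686

0.686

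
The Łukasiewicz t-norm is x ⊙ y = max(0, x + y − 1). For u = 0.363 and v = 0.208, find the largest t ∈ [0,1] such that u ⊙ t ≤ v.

0.845

The residuum of the Łukasiewicz t-norm gives the supremum: min(1, 1 − 0.363 + 0.208).
1 − 0.363 + 0.208 = 0.845, so t = min(1, 0.845) = 0.845.
Check: 0.363 ⊙ 0.845 = max(0, 0.208) = 0.208 ≤ 0.208.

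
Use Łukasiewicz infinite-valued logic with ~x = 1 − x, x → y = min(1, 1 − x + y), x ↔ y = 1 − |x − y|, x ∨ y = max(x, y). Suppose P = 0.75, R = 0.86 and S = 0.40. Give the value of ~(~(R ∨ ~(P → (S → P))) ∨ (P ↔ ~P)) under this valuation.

0.50

S → P = min(1, 1 − 0.40 + 0.75) = min(1, 1.35) = 1.00
P → (S → P) = min(1, 1 − 0.75 + 1.00) = min(1, 1.25) = 1.00
~(P → (S → P)) = 1 − 1.00 = 0.00
R ∨ ~(P → (S → P)) = max(0.86, 0.00) = 0.86
~(R ∨ ~(P → (S → P))) = 1 − 0.86 = 0.14
~P = 1 − 0.75 = 0.25
P ↔ ~P = 1 − |0.75 − 0.25| = 1 − 0.50 = 0.50
~(R ∨ ~(P → (S → P))) ∨ (P ↔ ~P) = max(0.14, 0.50) = 0.50
~(~(R ∨ ~(P → (S → P))) ∨ (P ↔ ~P)) = 1 − 0.50 = 0.50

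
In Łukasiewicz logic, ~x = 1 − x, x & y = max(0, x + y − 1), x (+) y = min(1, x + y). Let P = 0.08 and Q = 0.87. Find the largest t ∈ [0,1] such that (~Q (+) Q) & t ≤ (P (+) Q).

0.95

~Q = 1 − 0.87 = 0.13
~Q (+) Q = min(1, 0.13 + 0.87) = min(1, 1.00) = 1.00
So the left factor is ~Q (+) Q = 1.00.
P (+) Q = min(1, 0.08 + 0.87) = min(1, 0.95) = 0.95
So the right-hand bound is P (+) Q = 0.95.
The residuum of the Łukasiewicz t-norm gives the supremum: min(1, 1 − 1.00 + 0.95).
1 − 1.00 + 0.95 = 0.95, so t = min(1, 0.95) = 0.95.
Check: 1.00 & 0.95 = max(0, 0.95) = 0.95 ≤ 0.95.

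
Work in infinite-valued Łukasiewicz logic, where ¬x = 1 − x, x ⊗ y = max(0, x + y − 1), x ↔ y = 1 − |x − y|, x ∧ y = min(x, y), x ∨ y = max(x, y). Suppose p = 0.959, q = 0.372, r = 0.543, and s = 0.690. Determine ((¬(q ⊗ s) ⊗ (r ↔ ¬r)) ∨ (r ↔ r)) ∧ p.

0.959

q ⊗ s = max(0, 0.372 + 0.690 − 1) = max(0, 0.062) = 0.062
¬(q ⊗ s) = 1 − 0.062 = 0.938
¬r = 1 − 0.543 = 0.457
r ↔ ¬r = 1 − |0.543 − 0.457| = 1 − 0.086 = 0.914
¬(q ⊗ s) ⊗ (r ↔ ¬r) = max(0, 0.938 + 0.914 − 1) = max(0, 0.852) = 0.852
r ↔ r = 1 − |0.543 − 0.543| = 1 − 0.000 = 1.000
(¬(q ⊗ s) ⊗ (r ↔ ¬r)) ∨ (r ↔ r) = max(0.852, 1.000) = 1.000
((¬(q ⊗ s) ⊗ (r ↔ ¬r)) ∨ (r ↔ r)) ∧ p = min(1.000, 0.959) = 0.959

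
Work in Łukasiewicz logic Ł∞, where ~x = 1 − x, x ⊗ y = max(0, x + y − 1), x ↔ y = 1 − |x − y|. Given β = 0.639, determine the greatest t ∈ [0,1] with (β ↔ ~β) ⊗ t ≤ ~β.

~β = 1 − 0.639 = 0.361
β ↔ ~β = 1 − |0.639 − 0.361| = 1 − 0.278 = 0.722
So the left factor is β ↔ ~β = 0.722.
So the right-hand bound is ~β = 0.361.
The residuum of the Łukasiewicz t-norm gives the supremum: min(1, 1 − 0.722 + 0.361).
1 − 0.722 + 0.361 = 0.639, so t = min(1, 0.639) = 0.639.
Check: 0.722 ⊗ 0.639 = max(0, 0.361) = 0.361 ≤ 0.361.

0.639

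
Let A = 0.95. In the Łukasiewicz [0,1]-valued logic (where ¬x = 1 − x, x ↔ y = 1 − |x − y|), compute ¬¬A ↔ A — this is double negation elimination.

¬A = 1 − 0.95 = 0.05
¬¬A = 1 − 0.05 = 0.95
¬¬A ↔ A = 1 − |0.95 − 0.95| = 1 − 0.00 = 1.00
(As expected: always 1 in Ł∞ since negation is involutive.)

1.00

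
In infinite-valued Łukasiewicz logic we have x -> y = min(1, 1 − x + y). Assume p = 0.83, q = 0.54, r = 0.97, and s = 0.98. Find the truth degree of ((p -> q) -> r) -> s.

p -> q = min(1, 1 − 0.83 + 0.54) = min(1, 0.71) = 0.71
(p -> q) -> r = min(1, 1 − 0.71 + 0.97) = min(1, 1.26) = 1.00
((p -> q) -> r) -> s = min(1, 1 − 1.00 + 0.98) = min(1, 0.98) = 0.98

0.98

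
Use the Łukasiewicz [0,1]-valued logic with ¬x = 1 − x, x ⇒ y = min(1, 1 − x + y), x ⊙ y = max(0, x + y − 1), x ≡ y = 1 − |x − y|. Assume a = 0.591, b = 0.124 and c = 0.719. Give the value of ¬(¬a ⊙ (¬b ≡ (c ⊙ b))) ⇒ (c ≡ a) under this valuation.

¬a = 1 − 0.591 = 0.409
¬b = 1 − 0.124 = 0.876
c ⊙ b = max(0, 0.719 + 0.124 − 1) = max(0, -0.157) = 0.000
¬b ≡ (c ⊙ b) = 1 − |0.876 − 0.000| = 1 − 0.876 = 0.124
¬a ⊙ (¬b ≡ (c ⊙ b)) = max(0, 0.409 + 0.124 − 1) = max(0, -0.467) = 0.000
¬(¬a ⊙ (¬b ≡ (c ⊙ b))) = 1 − 0.000 = 1.000
c ≡ a = 1 − |0.719 − 0.591| = 1 − 0.128 = 0.872
¬(¬a ⊙ (¬b ≡ (c ⊙ b))) ⇒ (c ≡ a) = min(1, 1 − 1.000 + 0.872) = min(1, 0.872) = 0.872

0.872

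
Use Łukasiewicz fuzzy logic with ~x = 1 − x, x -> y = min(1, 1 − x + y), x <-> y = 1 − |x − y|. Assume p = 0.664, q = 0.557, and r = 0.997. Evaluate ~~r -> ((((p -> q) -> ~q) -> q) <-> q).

0.560

~r = 1 − 0.997 = 0.003
~~r = 1 − 0.003 = 0.997
p -> q = min(1, 1 − 0.664 + 0.557) = min(1, 0.893) = 0.893
~q = 1 − 0.557 = 0.443
(p -> q) -> ~q = min(1, 1 − 0.893 + 0.443) = min(1, 0.550) = 0.550
((p -> q) -> ~q) -> q = min(1, 1 − 0.550 + 0.557) = min(1, 1.007) = 1.000
(((p -> q) -> ~q) -> q) <-> q = 1 − |1.000 − 0.557| = 1 − 0.443 = 0.557
~~r -> ((((p -> q) -> ~q) -> q) <-> q) = min(1, 1 − 0.997 + 0.557) = min(1, 0.560) = 0.560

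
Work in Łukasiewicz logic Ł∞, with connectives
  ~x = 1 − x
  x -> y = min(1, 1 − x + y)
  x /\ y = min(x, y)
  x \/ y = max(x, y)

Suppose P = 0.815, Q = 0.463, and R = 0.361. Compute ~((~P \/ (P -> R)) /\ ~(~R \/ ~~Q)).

0.639

~P = 1 − 0.815 = 0.185
P -> R = min(1, 1 − 0.815 + 0.361) = min(1, 0.546) = 0.546
~P \/ (P -> R) = max(0.185, 0.546) = 0.546
~R = 1 − 0.361 = 0.639
~Q = 1 − 0.463 = 0.537
~~Q = 1 − 0.537 = 0.463
~R \/ ~~Q = max(0.639, 0.463) = 0.639
~(~R \/ ~~Q) = 1 − 0.639 = 0.361
(~P \/ (P -> R)) /\ ~(~R \/ ~~Q) = min(0.546, 0.361) = 0.361
~((~P \/ (P -> R)) /\ ~(~R \/ ~~Q)) = 1 − 0.361 = 0.639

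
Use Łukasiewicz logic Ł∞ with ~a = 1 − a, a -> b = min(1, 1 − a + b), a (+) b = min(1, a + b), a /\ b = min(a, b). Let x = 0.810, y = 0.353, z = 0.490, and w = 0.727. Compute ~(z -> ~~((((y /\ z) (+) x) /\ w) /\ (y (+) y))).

y /\ z = min(0.353, 0.490) = 0.353
(y /\ z) (+) x = min(1, 0.353 + 0.810) = min(1, 1.163) = 1.000
((y /\ z) (+) x) /\ w = min(1.000, 0.727) = 0.727
y (+) y = min(1, 0.353 + 0.353) = min(1, 0.706) = 0.706
(((y /\ z) (+) x) /\ w) /\ (y (+) y) = min(0.727, 0.706) = 0.706
~((((y /\ z) (+) x) /\ w) /\ (y (+) y)) = 1 − 0.706 = 0.294
~~((((y /\ z) (+) x) /\ w) /\ (y (+) y)) = 1 − 0.294 = 0.706
z -> ~~((((y /\ z) (+) x) /\ w) /\ (y (+) y)) = min(1, 1 − 0.490 + 0.706) = min(1, 1.216) = 1.000
~(z -> ~~((((y /\ z) (+) x) /\ w) /\ (y (+) y))) = 1 − 1.000 = 0.000

0.000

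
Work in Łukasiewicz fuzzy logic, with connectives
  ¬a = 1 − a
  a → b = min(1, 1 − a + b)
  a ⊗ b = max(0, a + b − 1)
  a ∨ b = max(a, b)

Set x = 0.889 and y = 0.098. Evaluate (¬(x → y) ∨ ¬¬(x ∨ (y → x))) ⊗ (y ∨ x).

0.889

x → y = min(1, 1 − 0.889 + 0.098) = min(1, 0.209) = 0.209
¬(x → y) = 1 − 0.209 = 0.791
y → x = min(1, 1 − 0.098 + 0.889) = min(1, 1.791) = 1.000
x ∨ (y → x) = max(0.889, 1.000) = 1.000
¬(x ∨ (y → x)) = 1 − 1.000 = 0.000
¬¬(x ∨ (y → x)) = 1 − 0.000 = 1.000
¬(x → y) ∨ ¬¬(x ∨ (y → x)) = max(0.791, 1.000) = 1.000
y ∨ x = max(0.098, 0.889) = 0.889
(¬(x → y) ∨ ¬¬(x ∨ (y → x))) ⊗ (y ∨ x) = max(0, 1.000 + 0.889 − 1) = max(0, 0.889) = 0.889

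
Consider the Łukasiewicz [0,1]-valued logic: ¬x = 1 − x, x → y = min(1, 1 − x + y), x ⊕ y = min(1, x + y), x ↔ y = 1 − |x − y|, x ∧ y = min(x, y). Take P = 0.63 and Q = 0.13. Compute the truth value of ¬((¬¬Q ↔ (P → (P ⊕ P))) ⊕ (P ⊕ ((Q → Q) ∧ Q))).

¬Q = 1 − 0.13 = 0.87
¬¬Q = 1 − 0.87 = 0.13
P ⊕ P = min(1, 0.63 + 0.63) = min(1, 1.26) = 1.00
P → (P ⊕ P) = min(1, 1 − 0.63 + 1.00) = min(1, 1.37) = 1.00
¬¬Q ↔ (P → (P ⊕ P)) = 1 − |0.13 − 1.00| = 1 − 0.87 = 0.13
Q → Q = min(1, 1 − 0.13 + 0.13) = min(1, 1.00) = 1.00
(Q → Q) ∧ Q = min(1.00, 0.13) = 0.13
P ⊕ ((Q → Q) ∧ Q) = min(1, 0.63 + 0.13) = min(1, 0.76) = 0.76
(¬¬Q ↔ (P → (P ⊕ P))) ⊕ (P ⊕ ((Q → Q) ∧ Q)) = min(1, 0.13 + 0.76) = min(1, 0.89) = 0.89
¬((¬¬Q ↔ (P → (P ⊕ P))) ⊕ (P ⊕ ((Q → Q) ∧ Q))) = 1 − 0.89 = 0.11

0.11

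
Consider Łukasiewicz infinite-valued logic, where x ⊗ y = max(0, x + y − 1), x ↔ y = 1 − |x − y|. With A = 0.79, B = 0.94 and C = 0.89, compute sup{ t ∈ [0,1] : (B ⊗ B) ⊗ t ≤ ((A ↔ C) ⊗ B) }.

0.96

B ⊗ B = max(0, 0.94 + 0.94 − 1) = max(0, 0.88) = 0.88
So the left factor is B ⊗ B = 0.88.
A ↔ C = 1 − |0.79 − 0.89| = 1 − 0.10 = 0.90
(A ↔ C) ⊗ B = max(0, 0.90 + 0.94 − 1) = max(0, 0.84) = 0.84
So the right-hand bound is (A ↔ C) ⊗ B = 0.84.
The residuum of the Łukasiewicz t-norm gives the supremum: min(1, 1 − 0.88 + 0.84).
1 − 0.88 + 0.84 = 0.96, so t = min(1, 0.96) = 0.96.
Check: 0.88 ⊗ 0.96 = max(0, 0.84) = 0.84 ≤ 0.84.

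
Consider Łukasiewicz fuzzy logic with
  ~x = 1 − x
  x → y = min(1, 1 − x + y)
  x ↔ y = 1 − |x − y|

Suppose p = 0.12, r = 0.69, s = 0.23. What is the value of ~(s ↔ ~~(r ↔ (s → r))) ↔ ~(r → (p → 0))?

s → r = min(1, 1 − 0.23 + 0.69) = min(1, 1.46) = 1.00
r ↔ (s → r) = 1 − |0.69 − 1.00| = 1 − 0.31 = 0.69
~(r ↔ (s → r)) = 1 − 0.69 = 0.31
~~(r ↔ (s → r)) = 1 − 0.31 = 0.69
s ↔ ~~(r ↔ (s → r)) = 1 − |0.23 − 0.69| = 1 − 0.46 = 0.54
~(s ↔ ~~(r ↔ (s → r))) = 1 − 0.54 = 0.46
p → 0 = min(1, 1 − 0.12 + 0.00) = min(1, 0.88) = 0.88
r → (p → 0) = min(1, 1 − 0.69 + 0.88) = min(1, 1.19) = 1.00
~(r → (p → 0)) = 1 − 1.00 = 0.00
~(s ↔ ~~(r ↔ (s → r))) ↔ ~(r → (p → 0)) = 1 − |0.46 − 0.00| = 1 − 0.46 = 0.54

0.54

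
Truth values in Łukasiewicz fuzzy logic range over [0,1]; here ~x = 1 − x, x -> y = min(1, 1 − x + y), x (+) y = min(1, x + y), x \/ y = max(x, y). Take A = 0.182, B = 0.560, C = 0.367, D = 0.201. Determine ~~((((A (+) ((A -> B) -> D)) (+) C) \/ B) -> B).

0.810

A -> B = min(1, 1 − 0.182 + 0.560) = min(1, 1.378) = 1.000
(A -> B) -> D = min(1, 1 − 1.000 + 0.201) = min(1, 0.201) = 0.201
A (+) ((A -> B) -> D) = min(1, 0.182 + 0.201) = min(1, 0.383) = 0.383
(A (+) ((A -> B) -> D)) (+) C = min(1, 0.383 + 0.367) = min(1, 0.750) = 0.750
((A (+) ((A -> B) -> D)) (+) C) \/ B = max(0.750, 0.560) = 0.750
(((A (+) ((A -> B) -> D)) (+) C) \/ B) -> B = min(1, 1 − 0.750 + 0.560) = min(1, 0.810) = 0.810
~((((A (+) ((A -> B) -> D)) (+) C) \/ B) -> B) = 1 − 0.810 = 0.190
~~((((A (+) ((A -> B) -> D)) (+) C) \/ B) -> B) = 1 − 0.190 = 0.810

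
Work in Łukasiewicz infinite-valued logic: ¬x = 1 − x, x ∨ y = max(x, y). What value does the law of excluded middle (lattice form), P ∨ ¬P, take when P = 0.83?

0.83

¬P = 1 − 0.83 = 0.17
P ∨ ¬P = max(0.83, 0.17) = 0.83
(The value 0.83 < 1 shows this instance is not satisfied; not a Ł∞-tautology — its value is max(a, 1−a).)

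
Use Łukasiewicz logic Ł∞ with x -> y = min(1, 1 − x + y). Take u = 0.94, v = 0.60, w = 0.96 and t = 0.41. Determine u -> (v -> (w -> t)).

w -> t = min(1, 1 − 0.96 + 0.41) = min(1, 0.45) = 0.45
v -> (w -> t) = min(1, 1 − 0.60 + 0.45) = min(1, 0.85) = 0.85
u -> (v -> (w -> t)) = min(1, 1 − 0.94 + 0.85) = min(1, 0.91) = 0.91

0.91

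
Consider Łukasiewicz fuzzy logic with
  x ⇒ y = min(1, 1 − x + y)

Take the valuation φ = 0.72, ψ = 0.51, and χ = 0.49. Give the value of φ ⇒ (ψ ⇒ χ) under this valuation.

ψ ⇒ χ = min(1, 1 − 0.51 + 0.49) = min(1, 0.98) = 0.98
φ ⇒ (ψ ⇒ χ) = min(1, 1 − 0.72 + 0.98) = min(1, 1.26) = 1.00

1.00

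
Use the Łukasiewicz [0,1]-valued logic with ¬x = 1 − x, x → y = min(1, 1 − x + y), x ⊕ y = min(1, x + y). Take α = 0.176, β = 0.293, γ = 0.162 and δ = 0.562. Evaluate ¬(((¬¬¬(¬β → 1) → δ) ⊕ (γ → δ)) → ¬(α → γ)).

¬β = 1 − 0.293 = 0.707
¬β → 1 = min(1, 1 − 0.707 + 1.000) = min(1, 1.293) = 1.000
¬(¬β → 1) = 1 − 1.000 = 0.000
¬¬(¬β → 1) = 1 − 0.000 = 1.000
¬¬¬(¬β → 1) = 1 − 1.000 = 0.000
¬¬¬(¬β → 1) → δ = min(1, 1 − 0.000 + 0.562) = min(1, 1.562) = 1.000
γ → δ = min(1, 1 − 0.162 + 0.562) = min(1, 1.400) = 1.000
(¬¬¬(¬β → 1) → δ) ⊕ (γ → δ) = min(1, 1.000 + 1.000) = min(1, 2.000) = 1.000
α → γ = min(1, 1 − 0.176 + 0.162) = min(1, 0.986) = 0.986
¬(α → γ) = 1 − 0.986 = 0.014
((¬¬¬(¬β → 1) → δ) ⊕ (γ → δ)) → ¬(α → γ) = min(1, 1 − 1.000 + 0.014) = min(1, 0.014) = 0.014
¬(((¬¬¬(¬β → 1) → δ) ⊕ (γ → δ)) → ¬(α → γ)) = 1 − 0.014 = 0.986

0.986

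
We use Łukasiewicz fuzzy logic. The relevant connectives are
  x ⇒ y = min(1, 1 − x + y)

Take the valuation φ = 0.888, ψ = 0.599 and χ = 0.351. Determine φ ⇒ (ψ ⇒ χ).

0.864

ψ ⇒ χ = min(1, 1 − 0.599 + 0.351) = min(1, 0.752) = 0.752
φ ⇒ (ψ ⇒ χ) = min(1, 1 − 0.888 + 0.752) = min(1, 0.864) = 0.864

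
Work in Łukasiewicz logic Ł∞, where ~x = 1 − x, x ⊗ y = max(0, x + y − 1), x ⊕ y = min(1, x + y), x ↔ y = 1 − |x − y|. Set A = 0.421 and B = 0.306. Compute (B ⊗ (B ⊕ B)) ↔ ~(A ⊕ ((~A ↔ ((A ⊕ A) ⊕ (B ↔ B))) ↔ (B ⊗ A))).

B ⊕ B = min(1, 0.306 + 0.306) = min(1, 0.612) = 0.612
B ⊗ (B ⊕ B) = max(0, 0.306 + 0.612 − 1) = max(0, -0.082) = 0.000
~A = 1 − 0.421 = 0.579
A ⊕ A = min(1, 0.421 + 0.421) = min(1, 0.842) = 0.842
B ↔ B = 1 − |0.306 − 0.306| = 1 − 0.000 = 1.000
(A ⊕ A) ⊕ (B ↔ B) = min(1, 0.842 + 1.000) = min(1, 1.842) = 1.000
~A ↔ ((A ⊕ A) ⊕ (B ↔ B)) = 1 − |0.579 − 1.000| = 1 − 0.421 = 0.579
B ⊗ A = max(0, 0.306 + 0.421 − 1) = max(0, -0.273) = 0.000
(~A ↔ ((A ⊕ A) ⊕ (B ↔ B))) ↔ (B ⊗ A) = 1 − |0.579 − 0.000| = 1 − 0.579 = 0.421
A ⊕ ((~A ↔ ((A ⊕ A) ⊕ (B ↔ B))) ↔ (B ⊗ A)) = min(1, 0.421 + 0.421) = min(1, 0.842) = 0.842
~(A ⊕ ((~A ↔ ((A ⊕ A) ⊕ (B ↔ B))) ↔ (B ⊗ A))) = 1 − 0.842 = 0.158
(B ⊗ (B ⊕ B)) ↔ ~(A ⊕ ((~A ↔ ((A ⊕ A) ⊕ (B ↔ B))) ↔ (B ⊗ A))) = 1 − |0.000 − 0.158| = 1 − 0.158 = 0.842

0.842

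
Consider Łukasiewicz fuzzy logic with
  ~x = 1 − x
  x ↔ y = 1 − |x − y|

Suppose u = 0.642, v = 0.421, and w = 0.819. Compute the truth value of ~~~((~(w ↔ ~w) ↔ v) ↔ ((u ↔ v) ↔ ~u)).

~w = 1 − 0.819 = 0.181
w ↔ ~w = 1 − |0.819 − 0.181| = 1 − 0.638 = 0.362
~(w ↔ ~w) = 1 − 0.362 = 0.638
~(w ↔ ~w) ↔ v = 1 − |0.638 − 0.421| = 1 − 0.217 = 0.783
u ↔ v = 1 − |0.642 − 0.421| = 1 − 0.221 = 0.779
~u = 1 − 0.642 = 0.358
(u ↔ v) ↔ ~u = 1 − |0.779 − 0.358| = 1 − 0.421 = 0.579
(~(w ↔ ~w) ↔ v) ↔ ((u ↔ v) ↔ ~u) = 1 − |0.783 − 0.579| = 1 − 0.204 = 0.796
~((~(w ↔ ~w) ↔ v) ↔ ((u ↔ v) ↔ ~u)) = 1 − 0.796 = 0.204
~~((~(w ↔ ~w) ↔ v) ↔ ((u ↔ v) ↔ ~u)) = 1 − 0.204 = 0.796
~~~((~(w ↔ ~w) ↔ v) ↔ ((u ↔ v) ↔ ~u)) = 1 − 0.796 = 0.204

0.204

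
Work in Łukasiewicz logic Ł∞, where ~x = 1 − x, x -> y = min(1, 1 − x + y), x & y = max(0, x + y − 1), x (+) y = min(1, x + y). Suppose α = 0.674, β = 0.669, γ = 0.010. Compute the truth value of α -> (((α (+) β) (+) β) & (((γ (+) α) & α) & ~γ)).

0.674

α (+) β = min(1, 0.674 + 0.669) = min(1, 1.343) = 1.000
(α (+) β) (+) β = min(1, 1.000 + 0.669) = min(1, 1.669) = 1.000
γ (+) α = min(1, 0.010 + 0.674) = min(1, 0.684) = 0.684
(γ (+) α) & α = max(0, 0.684 + 0.674 − 1) = max(0, 0.358) = 0.358
~γ = 1 − 0.010 = 0.990
((γ (+) α) & α) & ~γ = max(0, 0.358 + 0.990 − 1) = max(0, 0.348) = 0.348
((α (+) β) (+) β) & (((γ (+) α) & α) & ~γ) = max(0, 1.000 + 0.348 − 1) = max(0, 0.348) = 0.348
α -> (((α (+) β) (+) β) & (((γ (+) α) & α) & ~γ)) = min(1, 1 − 0.674 + 0.348) = min(1, 0.674) = 0.674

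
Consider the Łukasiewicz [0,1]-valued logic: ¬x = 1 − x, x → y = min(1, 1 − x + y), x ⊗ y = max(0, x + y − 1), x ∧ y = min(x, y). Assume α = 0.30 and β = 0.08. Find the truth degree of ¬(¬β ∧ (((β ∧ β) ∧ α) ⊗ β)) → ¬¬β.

0.08

¬β = 1 − 0.08 = 0.92
β ∧ β = min(0.08, 0.08) = 0.08
(β ∧ β) ∧ α = min(0.08, 0.30) = 0.08
((β ∧ β) ∧ α) ⊗ β = max(0, 0.08 + 0.08 − 1) = max(0, -0.84) = 0.00
¬β ∧ (((β ∧ β) ∧ α) ⊗ β) = min(0.92, 0.00) = 0.00
¬(¬β ∧ (((β ∧ β) ∧ α) ⊗ β)) = 1 − 0.00 = 1.00
¬¬β = 1 − 0.92 = 0.08
¬(¬β ∧ (((β ∧ β) ∧ α) ⊗ β)) → ¬¬β = min(1, 1 − 1.00 + 0.08) = min(1, 0.08) = 0.08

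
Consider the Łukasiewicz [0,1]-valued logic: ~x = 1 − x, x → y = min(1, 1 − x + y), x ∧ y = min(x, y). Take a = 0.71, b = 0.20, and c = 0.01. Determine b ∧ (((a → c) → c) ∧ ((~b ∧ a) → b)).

0.20

a → c = min(1, 1 − 0.71 + 0.01) = min(1, 0.30) = 0.30
(a → c) → c = min(1, 1 − 0.30 + 0.01) = min(1, 0.71) = 0.71
~b = 1 − 0.20 = 0.80
~b ∧ a = min(0.80, 0.71) = 0.71
(~b ∧ a) → b = min(1, 1 − 0.71 + 0.20) = min(1, 0.49) = 0.49
((a → c) → c) ∧ ((~b ∧ a) → b) = min(0.71, 0.49) = 0.49
b ∧ (((a → c) → c) ∧ ((~b ∧ a) → b)) = min(0.20, 0.49) = 0.20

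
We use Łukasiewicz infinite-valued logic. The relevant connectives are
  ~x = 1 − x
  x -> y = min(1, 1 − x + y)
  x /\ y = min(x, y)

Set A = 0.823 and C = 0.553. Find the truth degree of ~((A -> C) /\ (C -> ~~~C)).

A -> C = min(1, 1 − 0.823 + 0.553) = min(1, 0.730) = 0.730
~C = 1 − 0.553 = 0.447
~~C = 1 − 0.447 = 0.553
~~~C = 1 − 0.553 = 0.447
C -> ~~~C = min(1, 1 − 0.553 + 0.447) = min(1, 0.894) = 0.894
(A -> C) /\ (C -> ~~~C) = min(0.730, 0.894) = 0.730
~((A -> C) /\ (C -> ~~~C)) = 1 − 0.730 = 0.270

0.270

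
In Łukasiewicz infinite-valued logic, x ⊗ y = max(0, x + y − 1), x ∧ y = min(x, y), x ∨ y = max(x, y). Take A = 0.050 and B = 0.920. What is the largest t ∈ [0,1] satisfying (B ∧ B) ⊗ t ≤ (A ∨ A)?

B ∧ B = min(0.920, 0.920) = 0.920
So the left factor is B ∧ B = 0.920.
A ∨ A = max(0.050, 0.050) = 0.050
So the right-hand bound is A ∨ A = 0.050.
The residuum of the Łukasiewicz t-norm gives the supremum: min(1, 1 − 0.920 + 0.050).
1 − 0.920 + 0.050 = 0.130, so t = min(1, 0.130) = 0.130.
Check: 0.920 ⊗ 0.130 = max(0, 0.050) = 0.050 ≤ 0.050.

0.130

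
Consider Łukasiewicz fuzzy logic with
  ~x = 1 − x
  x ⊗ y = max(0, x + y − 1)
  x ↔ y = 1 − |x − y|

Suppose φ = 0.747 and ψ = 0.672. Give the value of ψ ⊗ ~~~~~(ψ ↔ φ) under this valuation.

0.000

ψ ↔ φ = 1 − |0.672 − 0.747| = 1 − 0.075 = 0.925
~(ψ ↔ φ) = 1 − 0.925 = 0.075
~~(ψ ↔ φ) = 1 − 0.075 = 0.925
~~~(ψ ↔ φ) = 1 − 0.925 = 0.075
~~~~(ψ ↔ φ) = 1 − 0.075 = 0.925
~~~~~(ψ ↔ φ) = 1 − 0.925 = 0.075
ψ ⊗ ~~~~~(ψ ↔ φ) = max(0, 0.672 + 0.075 − 1) = max(0, -0.253) = 0.000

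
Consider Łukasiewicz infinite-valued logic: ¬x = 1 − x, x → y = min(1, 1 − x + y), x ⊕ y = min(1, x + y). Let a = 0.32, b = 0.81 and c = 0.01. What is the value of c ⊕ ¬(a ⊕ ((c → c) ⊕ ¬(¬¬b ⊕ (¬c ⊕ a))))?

0.01

c → c = min(1, 1 − 0.01 + 0.01) = min(1, 1.00) = 1.00
¬b = 1 − 0.81 = 0.19
¬¬b = 1 − 0.19 = 0.81
¬c = 1 − 0.01 = 0.99
¬c ⊕ a = min(1, 0.99 + 0.32) = min(1, 1.31) = 1.00
¬¬b ⊕ (¬c ⊕ a) = min(1, 0.81 + 1.00) = min(1, 1.81) = 1.00
¬(¬¬b ⊕ (¬c ⊕ a)) = 1 − 1.00 = 0.00
(c → c) ⊕ ¬(¬¬b ⊕ (¬c ⊕ a)) = min(1, 1.00 + 0.00) = min(1, 1.00) = 1.00
a ⊕ ((c → c) ⊕ ¬(¬¬b ⊕ (¬c ⊕ a))) = min(1, 0.32 + 1.00) = min(1, 1.32) = 1.00
¬(a ⊕ ((c → c) ⊕ ¬(¬¬b ⊕ (¬c ⊕ a)))) = 1 − 1.00 = 0.00
c ⊕ ¬(a ⊕ ((c → c) ⊕ ¬(¬¬b ⊕ (¬c ⊕ a)))) = min(1, 0.01 + 0.00) = min(1, 0.01) = 0.01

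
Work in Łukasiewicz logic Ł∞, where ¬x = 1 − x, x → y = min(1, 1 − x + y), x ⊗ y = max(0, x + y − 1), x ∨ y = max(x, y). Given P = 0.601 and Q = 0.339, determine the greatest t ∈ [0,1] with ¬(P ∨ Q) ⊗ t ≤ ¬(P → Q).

P ∨ Q = max(0.601, 0.339) = 0.601
¬(P ∨ Q) = 1 − 0.601 = 0.399
So the left factor is ¬(P ∨ Q) = 0.399.
P → Q = min(1, 1 − 0.601 + 0.339) = min(1, 0.738) = 0.738
¬(P → Q) = 1 − 0.738 = 0.262
So the right-hand bound is ¬(P → Q) = 0.262.
The residuum of the Łukasiewicz t-norm gives the supremum: min(1, 1 − 0.399 + 0.262).
1 − 0.399 + 0.262 = 0.863, so t = min(1, 0.863) = 0.863.
Check: 0.399 ⊗ 0.863 = max(0, 0.262) = 0.262 ≤ 0.262.

0.863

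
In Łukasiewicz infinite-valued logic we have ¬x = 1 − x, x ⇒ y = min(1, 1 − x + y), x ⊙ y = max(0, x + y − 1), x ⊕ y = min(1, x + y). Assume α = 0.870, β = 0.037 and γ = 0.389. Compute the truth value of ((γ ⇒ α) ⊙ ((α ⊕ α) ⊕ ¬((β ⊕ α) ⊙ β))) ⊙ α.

γ ⇒ α = min(1, 1 − 0.389 + 0.870) = min(1, 1.481) = 1.000
α ⊕ α = min(1, 0.870 + 0.870) = min(1, 1.740) = 1.000
β ⊕ α = min(1, 0.037 + 0.870) = min(1, 0.907) = 0.907
(β ⊕ α) ⊙ β = max(0, 0.907 + 0.037 − 1) = max(0, -0.056) = 0.000
¬((β ⊕ α) ⊙ β) = 1 − 0.000 = 1.000
(α ⊕ α) ⊕ ¬((β ⊕ α) ⊙ β) = min(1, 1.000 + 1.000) = min(1, 2.000) = 1.000
(γ ⇒ α) ⊙ ((α ⊕ α) ⊕ ¬((β ⊕ α) ⊙ β)) = max(0, 1.000 + 1.000 − 1) = max(0, 1.000) = 1.000
((γ ⇒ α) ⊙ ((α ⊕ α) ⊕ ¬((β ⊕ α) ⊙ β))) ⊙ α = max(0, 1.000 + 0.870 − 1) = max(0, 0.870) = 0.870

0.870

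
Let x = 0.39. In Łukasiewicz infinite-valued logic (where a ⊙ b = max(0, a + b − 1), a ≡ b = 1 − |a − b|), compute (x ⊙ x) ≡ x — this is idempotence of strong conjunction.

0.61

x ⊙ x = max(0, 0.39 + 0.39 − 1) = max(0, -0.22) = 0.00
(x ⊙ x) ≡ x = 1 − |0.00 − 0.39| = 1 − 0.39 = 0.61
(The value 0.61 < 1 shows this instance is not satisfied; fails in Ł∞ since a ⊗ a = max(0, 2a−1) ≠ a in general.)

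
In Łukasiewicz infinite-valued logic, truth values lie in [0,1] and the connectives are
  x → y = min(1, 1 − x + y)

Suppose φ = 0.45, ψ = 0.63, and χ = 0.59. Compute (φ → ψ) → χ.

φ → ψ = min(1, 1 − 0.45 + 0.63) = min(1, 1.18) = 1.00
(φ → ψ) → χ = min(1, 1 − 1.00 + 0.59) = min(1, 0.59) = 0.59

0.59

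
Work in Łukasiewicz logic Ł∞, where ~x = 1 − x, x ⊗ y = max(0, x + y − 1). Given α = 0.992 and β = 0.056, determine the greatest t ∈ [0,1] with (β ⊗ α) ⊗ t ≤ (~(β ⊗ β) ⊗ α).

β ⊗ α = max(0, 0.056 + 0.992 − 1) = max(0, 0.048) = 0.048
So the left factor is β ⊗ α = 0.048.
β ⊗ β = max(0, 0.056 + 0.056 − 1) = max(0, -0.888) = 0.000
~(β ⊗ β) = 1 − 0.000 = 1.000
~(β ⊗ β) ⊗ α = max(0, 1.000 + 0.992 − 1) = max(0, 0.992) = 0.992
So the right-hand bound is ~(β ⊗ β) ⊗ α = 0.992.
The residuum of the Łukasiewicz t-norm gives the supremum: min(1, 1 − 0.048 + 0.992).
1 − 0.048 + 0.992 = 1.944, so t = min(1, 1.944) = 1.000.
Check: 0.048 ⊗ 1.000 = max(0, 0.048) = 0.048 ≤ 0.992.

1.000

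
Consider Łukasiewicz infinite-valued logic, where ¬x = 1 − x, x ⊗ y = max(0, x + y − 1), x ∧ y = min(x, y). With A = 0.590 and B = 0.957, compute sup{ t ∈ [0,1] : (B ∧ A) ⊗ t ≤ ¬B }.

0.453

B ∧ A = min(0.957, 0.590) = 0.590
So the left factor is B ∧ A = 0.590.
¬B = 1 − 0.957 = 0.043
So the right-hand bound is ¬B = 0.043.
The residuum of the Łukasiewicz t-norm gives the supremum: min(1, 1 − 0.590 + 0.043).
1 − 0.590 + 0.043 = 0.453, so t = min(1, 0.453) = 0.453.
Check: 0.590 ⊗ 0.453 = max(0, 0.043) = 0.043 ≤ 0.043.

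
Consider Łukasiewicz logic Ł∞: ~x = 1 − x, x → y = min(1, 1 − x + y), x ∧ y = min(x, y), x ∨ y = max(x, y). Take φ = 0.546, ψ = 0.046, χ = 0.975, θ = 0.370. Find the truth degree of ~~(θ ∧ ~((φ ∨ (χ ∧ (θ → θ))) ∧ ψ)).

0.370

θ → θ = min(1, 1 − 0.370 + 0.370) = min(1, 1.000) = 1.000
χ ∧ (θ → θ) = min(0.975, 1.000) = 0.975
φ ∨ (χ ∧ (θ → θ)) = max(0.546, 0.975) = 0.975
(φ ∨ (χ ∧ (θ → θ))) ∧ ψ = min(0.975, 0.046) = 0.046
~((φ ∨ (χ ∧ (θ → θ))) ∧ ψ) = 1 − 0.046 = 0.954
θ ∧ ~((φ ∨ (χ ∧ (θ → θ))) ∧ ψ) = min(0.370, 0.954) = 0.370
~(θ ∧ ~((φ ∨ (χ ∧ (θ → θ))) ∧ ψ)) = 1 − 0.370 = 0.630
~~(θ ∧ ~((φ ∨ (χ ∧ (θ → θ))) ∧ ψ)) = 1 − 0.630 = 0.370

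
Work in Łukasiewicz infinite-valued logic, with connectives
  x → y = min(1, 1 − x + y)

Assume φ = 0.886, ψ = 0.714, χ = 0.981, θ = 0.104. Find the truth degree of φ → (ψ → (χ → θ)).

χ → θ = min(1, 1 − 0.981 + 0.104) = min(1, 0.123) = 0.123
ψ → (χ → θ) = min(1, 1 − 0.714 + 0.123) = min(1, 0.409) = 0.409
φ → (ψ → (χ → θ)) = min(1, 1 − 0.886 + 0.409) = min(1, 0.523) = 0.523

0.523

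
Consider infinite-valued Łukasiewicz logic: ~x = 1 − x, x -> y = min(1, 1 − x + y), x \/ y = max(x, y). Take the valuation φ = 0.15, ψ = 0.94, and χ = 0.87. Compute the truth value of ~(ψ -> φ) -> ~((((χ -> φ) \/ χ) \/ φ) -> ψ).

ψ -> φ = min(1, 1 − 0.94 + 0.15) = min(1, 0.21) = 0.21
~(ψ -> φ) = 1 − 0.21 = 0.79
χ -> φ = min(1, 1 − 0.87 + 0.15) = min(1, 0.28) = 0.28
(χ -> φ) \/ χ = max(0.28, 0.87) = 0.87
((χ -> φ) \/ χ) \/ φ = max(0.87, 0.15) = 0.87
(((χ -> φ) \/ χ) \/ φ) -> ψ = min(1, 1 − 0.87 + 0.94) = min(1, 1.07) = 1.00
~((((χ -> φ) \/ χ) \/ φ) -> ψ) = 1 − 1.00 = 0.00
~(ψ -> φ) -> ~((((χ -> φ) \/ χ) \/ φ) -> ψ) = min(1, 1 − 0.79 + 0.00) = min(1, 0.21) = 0.21

0.21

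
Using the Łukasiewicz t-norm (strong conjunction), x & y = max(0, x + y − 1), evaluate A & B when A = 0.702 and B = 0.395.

A & B = max(0, 0.702 + 0.395 − 1) = max(0, 0.097) = 0.097
For comparison, the Gödel (minimum) t-norm min(x, y) would give 0.395.

0.097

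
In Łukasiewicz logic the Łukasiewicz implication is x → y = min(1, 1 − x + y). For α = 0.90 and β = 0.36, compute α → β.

0.46

α → β = min(1, 1 − 0.90 + 0.36) = min(1, 0.46) = 0.46
For comparison, the Gödel implication (1 if x ≤ y else y) would give 0.36.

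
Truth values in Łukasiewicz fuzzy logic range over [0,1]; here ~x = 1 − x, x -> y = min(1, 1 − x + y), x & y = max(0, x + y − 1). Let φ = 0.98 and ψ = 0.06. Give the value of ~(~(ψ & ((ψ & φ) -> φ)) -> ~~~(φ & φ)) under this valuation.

0.90

ψ & φ = max(0, 0.06 + 0.98 − 1) = max(0, 0.04) = 0.04
(ψ & φ) -> φ = min(1, 1 − 0.04 + 0.98) = min(1, 1.94) = 1.00
ψ & ((ψ & φ) -> φ) = max(0, 0.06 + 1.00 − 1) = max(0, 0.06) = 0.06
~(ψ & ((ψ & φ) -> φ)) = 1 − 0.06 = 0.94
φ & φ = max(0, 0.98 + 0.98 − 1) = max(0, 0.96) = 0.96
~(φ & φ) = 1 − 0.96 = 0.04
~~(φ & φ) = 1 − 0.04 = 0.96
~~~(φ & φ) = 1 − 0.96 = 0.04
~(ψ & ((ψ & φ) -> φ)) -> ~~~(φ & φ) = min(1, 1 − 0.94 + 0.04) = min(1, 0.10) = 0.10
~(~(ψ & ((ψ & φ) -> φ)) -> ~~~(φ & φ)) = 1 − 0.10 = 0.90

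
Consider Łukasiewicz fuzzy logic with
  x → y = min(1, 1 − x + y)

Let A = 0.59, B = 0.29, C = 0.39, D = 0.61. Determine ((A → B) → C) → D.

A → B = min(1, 1 − 0.59 + 0.29) = min(1, 0.70) = 0.70
(A → B) → C = min(1, 1 − 0.70 + 0.39) = min(1, 0.69) = 0.69
((A → B) → C) → D = min(1, 1 − 0.69 + 0.61) = min(1, 0.92) = 0.92

0.92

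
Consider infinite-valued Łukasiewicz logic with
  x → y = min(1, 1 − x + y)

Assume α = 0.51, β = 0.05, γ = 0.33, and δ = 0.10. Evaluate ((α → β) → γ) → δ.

0.31

α → β = min(1, 1 − 0.51 + 0.05) = min(1, 0.54) = 0.54
(α → β) → γ = min(1, 1 − 0.54 + 0.33) = min(1, 0.79) = 0.79
((α → β) → γ) → δ = min(1, 1 − 0.79 + 0.10) = min(1, 0.31) = 0.31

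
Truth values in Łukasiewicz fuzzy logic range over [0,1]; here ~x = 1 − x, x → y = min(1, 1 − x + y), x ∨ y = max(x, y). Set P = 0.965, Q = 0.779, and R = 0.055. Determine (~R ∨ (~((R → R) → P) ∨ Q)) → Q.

~R = 1 − 0.055 = 0.945
R → R = min(1, 1 − 0.055 + 0.055) = min(1, 1.000) = 1.000
(R → R) → P = min(1, 1 − 1.000 + 0.965) = min(1, 0.965) = 0.965
~((R → R) → P) = 1 − 0.965 = 0.035
~((R → R) → P) ∨ Q = max(0.035, 0.779) = 0.779
~R ∨ (~((R → R) → P) ∨ Q) = max(0.945, 0.779) = 0.945
(~R ∨ (~((R → R) → P) ∨ Q)) → Q = min(1, 1 − 0.945 + 0.779) = min(1, 0.834) = 0.834

0.834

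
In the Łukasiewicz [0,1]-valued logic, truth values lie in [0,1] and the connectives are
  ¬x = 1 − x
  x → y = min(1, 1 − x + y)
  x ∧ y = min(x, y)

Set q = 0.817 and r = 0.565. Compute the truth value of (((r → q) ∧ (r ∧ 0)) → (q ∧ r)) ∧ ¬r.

r → q = min(1, 1 − 0.565 + 0.817) = min(1, 1.252) = 1.000
r ∧ 0 = min(0.565, 0.000) = 0.000
(r → q) ∧ (r ∧ 0) = min(1.000, 0.000) = 0.000
q ∧ r = min(0.817, 0.565) = 0.565
((r → q) ∧ (r ∧ 0)) → (q ∧ r) = min(1, 1 − 0.000 + 0.565) = min(1, 1.565) = 1.000
¬r = 1 − 0.565 = 0.435
(((r → q) ∧ (r ∧ 0)) → (q ∧ r)) ∧ ¬r = min(1.000, 0.435) = 0.435

0.435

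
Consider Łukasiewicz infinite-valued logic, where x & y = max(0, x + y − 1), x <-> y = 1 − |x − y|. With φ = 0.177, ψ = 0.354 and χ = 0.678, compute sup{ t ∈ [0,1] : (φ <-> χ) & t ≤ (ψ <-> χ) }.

1.000

φ <-> χ = 1 − |0.177 − 0.678| = 1 − 0.501 = 0.499
So the left factor is φ <-> χ = 0.499.
ψ <-> χ = 1 − |0.354 − 0.678| = 1 − 0.324 = 0.676
So the right-hand bound is ψ <-> χ = 0.676.
The residuum of the Łukasiewicz t-norm gives the supremum: min(1, 1 − 0.499 + 0.676).
1 − 0.499 + 0.676 = 1.177, so t = min(1, 1.177) = 1.000.
Check: 0.499 & 1.000 = max(0, 0.499) = 0.499 ≤ 0.676.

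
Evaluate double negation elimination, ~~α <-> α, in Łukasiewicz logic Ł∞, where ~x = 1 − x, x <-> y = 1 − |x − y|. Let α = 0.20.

1.00

~α = 1 − 0.20 = 0.80
~~α = 1 − 0.80 = 0.20
~~α <-> α = 1 − |0.20 − 0.20| = 1 − 0.00 = 1.00
(As expected: always 1 in Ł∞ since negation is involutive.)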